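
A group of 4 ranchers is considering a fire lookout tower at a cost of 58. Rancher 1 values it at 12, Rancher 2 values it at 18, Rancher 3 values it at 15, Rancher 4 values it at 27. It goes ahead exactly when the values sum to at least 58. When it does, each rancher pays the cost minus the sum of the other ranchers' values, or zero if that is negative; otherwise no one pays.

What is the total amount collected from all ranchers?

18

Total value 72 ≥ cost 58, so it is built.
Rancher 1: others sum to 60; max(0, 58 - 60) = 0.
Rancher 2: others sum to 54; max(0, 58 - 54) = 4.
Rancher 3: others sum to 57; max(0, 58 - 57) = 1.
Rancher 4: others sum to 45; max(0, 58 - 45) = 13.
Total collected = 0 + 4 + 1 + 13 = 18.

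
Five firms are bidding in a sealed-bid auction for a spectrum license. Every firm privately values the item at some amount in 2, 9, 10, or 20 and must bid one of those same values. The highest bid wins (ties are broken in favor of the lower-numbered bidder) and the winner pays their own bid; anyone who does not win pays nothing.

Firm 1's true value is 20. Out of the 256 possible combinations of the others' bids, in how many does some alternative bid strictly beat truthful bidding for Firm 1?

Others bid (2, 2, 2, 2): truth gives 0; bid 2 gives 18 > 0. Violating.
Others bid (2, 2, 2, 9): truth gives 0; bid 9 gives 11 > 0. Violating.
Others bid (2, 2, 2, 10): truth gives 0; bid 10 gives 10 > 0. Violating.
Others bid (2, 2, 9, 2): truth gives 0; bid 9 gives 11 > 0. Violating.
Others bid (2, 2, 2, 20): truth gives 0; no alternative beats it.
Others bid (2, 2, 9, 20): truth gives 0; no alternative beats it.
(Checking all 256 profiles: 81 have a profitable deviation, 175 do not.)

81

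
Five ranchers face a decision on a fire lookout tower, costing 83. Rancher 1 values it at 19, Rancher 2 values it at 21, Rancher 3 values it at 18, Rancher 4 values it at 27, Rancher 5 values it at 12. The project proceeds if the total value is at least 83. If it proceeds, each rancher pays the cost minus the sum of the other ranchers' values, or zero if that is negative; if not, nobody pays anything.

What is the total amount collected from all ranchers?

29

Total value 97 ≥ cost 83, so it is built.
Rancher 1: others sum to 78; max(0, 83 - 78) = 5.
Rancher 2: others sum to 76; max(0, 83 - 76) = 7.
Rancher 3: others sum to 79; max(0, 83 - 79) = 4.
Rancher 4: others sum to 70; max(0, 83 - 70) = 13.
Rancher 5: others sum to 85; max(0, 83 - 85) = 0.
Total collected = 5 + 7 + 4 + 13 + 0 = 29.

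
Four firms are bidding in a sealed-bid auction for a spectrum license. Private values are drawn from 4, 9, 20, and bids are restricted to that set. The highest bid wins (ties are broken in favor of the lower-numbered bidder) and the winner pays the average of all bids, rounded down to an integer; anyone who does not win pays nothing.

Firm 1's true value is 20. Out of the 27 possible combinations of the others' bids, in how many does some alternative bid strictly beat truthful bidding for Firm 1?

Others bid (4, 4, 4): truth gives 12; bid 4 gives 16 > 12. Violating.
Others bid (4, 4, 9): truth gives 11; bid 9 gives 14 > 11. Violating.
Others bid (4, 9, 4): truth gives 11; bid 9 gives 14 > 11. Violating.
Others bid (4, 9, 9): truth gives 10; bid 9 gives 13 > 10. Violating.
Others bid (4, 4, 20): truth gives 8; no alternative beats it.
Others bid (4, 9, 20): truth gives 7; no alternative beats it.
(Checking all 27 profiles: 8 have a profitable deviation, 19 do not.)

8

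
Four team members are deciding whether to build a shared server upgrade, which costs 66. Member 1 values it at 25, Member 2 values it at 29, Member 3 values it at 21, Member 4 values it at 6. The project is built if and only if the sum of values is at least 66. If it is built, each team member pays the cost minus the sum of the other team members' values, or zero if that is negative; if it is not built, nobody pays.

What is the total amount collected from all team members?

Total value 81 ≥ cost 66, so it is built.
Member 1: others sum to 56; max(0, 66 - 56) = 10.
Member 2: others sum to 52; max(0, 66 - 52) = 14.
Member 3: others sum to 60; max(0, 66 - 60) = 6.
Member 4: others sum to 75; max(0, 66 - 75) = 0.
Total collected = 10 + 14 + 6 + 0 = 30.

30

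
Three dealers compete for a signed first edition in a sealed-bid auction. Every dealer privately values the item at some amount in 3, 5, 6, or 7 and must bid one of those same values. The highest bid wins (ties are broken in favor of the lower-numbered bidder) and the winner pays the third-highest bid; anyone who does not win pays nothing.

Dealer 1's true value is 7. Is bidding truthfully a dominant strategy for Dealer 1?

Yes

Check each profile of the others' bids and compare truth against every alternative bid.
Others bid (3, 7): truth gives 4, best alternative gives 0.
Others bid (7, 3): truth gives 4, best alternative gives 0.
Others bid (5, 7): truth gives 2, best alternative gives 0.
Others bid (7, 5): truth gives 2, best alternative gives 0.
Others bid (6, 7): truth gives 1, best alternative gives 0.
Others bid (7, 6): truth gives 1, best alternative gives 0.
(Remaining 10 profiles checked similarly; truth is weakly best in each.)
In every case the truthful bid is at least as good as any alternative, so it is a dominant strategy.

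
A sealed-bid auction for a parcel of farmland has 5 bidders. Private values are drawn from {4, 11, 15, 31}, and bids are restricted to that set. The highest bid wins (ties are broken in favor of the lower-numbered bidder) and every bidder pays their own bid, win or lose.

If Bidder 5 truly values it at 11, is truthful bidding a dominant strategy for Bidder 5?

No

Consider the case where Bidder 1 bids 4, Bidder 2 bids 4, Bidder 3 bids 4 and Bidder 4 bids 11.
Truthful bid 11: loses but pays 11, utility -11.
Bid 4 instead: loses but pays 4, utility -4.
Since -4 > -11, bidding 4 is strictly better here, so truthful bidding is not dominant.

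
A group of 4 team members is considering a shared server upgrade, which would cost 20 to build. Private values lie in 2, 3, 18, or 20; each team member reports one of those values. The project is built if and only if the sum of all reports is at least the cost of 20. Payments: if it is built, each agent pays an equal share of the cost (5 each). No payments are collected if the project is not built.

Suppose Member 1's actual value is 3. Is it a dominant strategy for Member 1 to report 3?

Check each profile of the others' reports and compare truth against every alternative report.
Others report (2, 2, 18): truth gives -2, best alternative gives -2.
Others report (2, 2, 20): truth gives -2, best alternative gives -2.
Others report (2, 3, 18): truth gives -2, best alternative gives -2.
Others report (2, 3, 20): truth gives -2, best alternative gives -2.
Others report (2, 18, 2): truth gives -2, best alternative gives -2.
Others report (2, 18, 3): truth gives -2, best alternative gives -2.
(Remaining 58 profiles checked similarly; truth is weakly best in each.)
In every case the truthful report is at least as good as any alternative, so it is a dominant strategy.

Yes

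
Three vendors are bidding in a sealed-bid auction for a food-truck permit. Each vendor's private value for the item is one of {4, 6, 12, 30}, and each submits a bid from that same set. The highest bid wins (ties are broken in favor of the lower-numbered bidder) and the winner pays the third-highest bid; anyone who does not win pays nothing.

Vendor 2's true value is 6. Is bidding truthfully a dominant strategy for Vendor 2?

Consider the case where Vendor 1 bids 4 and Vendor 3 bids 12.
Truthful bid 6: loses, pays 0, utility 0.
Bid 12 instead: wins, pays 4, utility 6 - 4 = 2.
Since 2 > 0, bidding 12 is strictly better here, so truthful bidding is not dominant.

No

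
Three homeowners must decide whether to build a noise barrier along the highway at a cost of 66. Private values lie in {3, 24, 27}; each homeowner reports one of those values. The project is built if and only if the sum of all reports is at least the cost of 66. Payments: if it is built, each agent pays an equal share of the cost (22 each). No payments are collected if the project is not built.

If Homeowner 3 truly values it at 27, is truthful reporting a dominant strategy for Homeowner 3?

Check each profile of the others' reports and compare truth against every alternative report.
Others report (24, 24): truth gives 5, best alternative gives 5.
Others report (24, 27): truth gives 5, best alternative gives 5.
Others report (27, 24): truth gives 5, best alternative gives 5.
Others report (27, 27): truth gives 5, best alternative gives 5.
Others report (3, 3): truth gives 0, best alternative gives 0.
Others report (3, 24): truth gives 0, best alternative gives 0.
(Remaining 3 profiles checked similarly; truth is weakly best in each.)
In every case the truthful report is at least as good as any alternative, so it is a dominant strategy.

Yes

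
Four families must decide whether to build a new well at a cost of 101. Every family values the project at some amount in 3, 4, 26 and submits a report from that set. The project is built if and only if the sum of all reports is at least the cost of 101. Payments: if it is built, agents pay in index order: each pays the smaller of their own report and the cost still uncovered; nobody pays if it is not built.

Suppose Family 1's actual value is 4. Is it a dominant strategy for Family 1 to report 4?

Check each profile of the others' reports and compare truth against every alternative report.
Others report (3, 3, 3): truth gives 0, best alternative gives 0.
Others report (3, 3, 4): truth gives 0, best alternative gives 0.
Others report (3, 3, 26): truth gives 0, best alternative gives 0.
Others report (3, 4, 3): truth gives 0, best alternative gives 0.
Others report (3, 4, 4): truth gives 0, best alternative gives 0.
Others report (3, 4, 26): truth gives 0, best alternative gives 0.
(Remaining 21 profiles checked similarly; truth is weakly best in each.)
In every case the truthful report is at least as good as any alternative, so it is a dominant strategy.

Yes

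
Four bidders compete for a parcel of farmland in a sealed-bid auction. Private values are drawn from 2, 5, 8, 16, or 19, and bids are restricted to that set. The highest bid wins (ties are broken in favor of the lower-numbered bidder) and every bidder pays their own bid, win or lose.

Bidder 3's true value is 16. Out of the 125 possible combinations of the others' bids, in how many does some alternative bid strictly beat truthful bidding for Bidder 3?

Others bid (2, 2, 2): truth gives 0; bid 5 gives 11 > 0. Violating.
Others bid (2, 2, 5): truth gives 0; bid 5 gives 11 > 0. Violating.
Others bid (2, 2, 8): truth gives 0; bid 8 gives 8 > 0. Violating.
Others bid (2, 2, 19): truth gives -16; bid 2 gives -2 > -16. Violating.
Others bid (2, 2, 16): truth gives 0; no alternative beats it.
Others bid (2, 5, 16): truth gives 0; no alternative beats it.
(Checking all 125 profiles: 101 have a profitable deviation, 24 do not.)

101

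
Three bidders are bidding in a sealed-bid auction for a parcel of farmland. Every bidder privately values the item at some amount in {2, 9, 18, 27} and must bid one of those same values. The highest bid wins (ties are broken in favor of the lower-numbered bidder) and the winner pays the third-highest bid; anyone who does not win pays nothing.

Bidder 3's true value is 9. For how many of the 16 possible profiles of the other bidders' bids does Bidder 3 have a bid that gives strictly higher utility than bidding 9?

4

Others bid (2, 9): truth gives 0; bid 18 gives 7 > 0. Violating.
Others bid (2, 18): truth gives 0; bid 27 gives 7 > 0. Violating.
Others bid (9, 2): truth gives 0; bid 18 gives 7 > 0. Violating.
Others bid (18, 2): truth gives 0; bid 27 gives 7 > 0. Violating.
Others bid (2, 2): truth gives 7; no alternative beats it.
Others bid (2, 27): truth gives 0; no alternative beats it.
(Checking all 16 profiles: 4 have a profitable deviation, 12 do not.)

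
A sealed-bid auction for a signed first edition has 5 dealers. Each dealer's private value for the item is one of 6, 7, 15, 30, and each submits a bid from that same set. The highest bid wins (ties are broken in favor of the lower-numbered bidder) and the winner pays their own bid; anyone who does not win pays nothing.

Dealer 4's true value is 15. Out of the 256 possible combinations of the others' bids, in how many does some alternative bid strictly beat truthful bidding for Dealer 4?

2

Others bid (6, 6, 6, 6): truth gives 0; bid 7 gives 8 > 0. Violating.
Others bid (6, 6, 6, 7): truth gives 0; bid 7 gives 8 > 0. Violating.
Others bid (6, 6, 6, 15): truth gives 0; no alternative beats it.
Others bid (6, 6, 6, 30): truth gives 0; no alternative beats it.
(Checking all 256 profiles: 2 have a profitable deviation, 254 do not.)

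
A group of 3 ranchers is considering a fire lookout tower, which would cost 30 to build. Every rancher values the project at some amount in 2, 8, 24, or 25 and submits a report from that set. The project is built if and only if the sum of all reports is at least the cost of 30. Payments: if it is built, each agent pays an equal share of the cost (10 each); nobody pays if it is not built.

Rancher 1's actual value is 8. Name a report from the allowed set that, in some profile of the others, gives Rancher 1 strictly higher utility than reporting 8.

Suppose Rancher 2 reports 2 and Rancher 3 reports 24.
Report 8: project built, pays 10, utility 8 - 10 = -2.
Report 2: project not built, utility 0.
So reporting 2 beats truth here (0 > -2).

2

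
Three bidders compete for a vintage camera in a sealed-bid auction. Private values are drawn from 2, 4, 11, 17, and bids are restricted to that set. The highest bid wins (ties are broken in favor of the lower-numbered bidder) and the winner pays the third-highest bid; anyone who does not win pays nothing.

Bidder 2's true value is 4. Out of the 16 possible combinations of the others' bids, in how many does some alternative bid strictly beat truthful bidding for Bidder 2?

Others bid (2, 11): truth gives 0; bid 11 gives 2 > 0. Violating.
Others bid (2, 17): truth gives 0; bid 17 gives 2 > 0. Violating.
Others bid (4, 2): truth gives 0; bid 11 gives 2 > 0. Violating.
Others bid (11, 2): truth gives 0; bid 17 gives 2 > 0. Violating.
Others bid (2, 2): truth gives 2; no alternative beats it.
Others bid (2, 4): truth gives 2; no alternative beats it.
(Checking all 16 profiles: 4 have a profitable deviation, 12 do not.)

4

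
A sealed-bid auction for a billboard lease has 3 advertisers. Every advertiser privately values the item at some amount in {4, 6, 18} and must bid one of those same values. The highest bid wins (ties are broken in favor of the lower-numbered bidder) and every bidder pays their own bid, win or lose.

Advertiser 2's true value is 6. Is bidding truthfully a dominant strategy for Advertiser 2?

No

Consider the case where Advertiser 1 bids 4 and Advertiser 3 bids 18.
Truthful bid 6: loses but pays 6, utility -6.
Bid 4 instead: loses but pays 4, utility -4.
Since -4 > -6, bidding 4 is strictly better here, so truthful bidding is not dominant.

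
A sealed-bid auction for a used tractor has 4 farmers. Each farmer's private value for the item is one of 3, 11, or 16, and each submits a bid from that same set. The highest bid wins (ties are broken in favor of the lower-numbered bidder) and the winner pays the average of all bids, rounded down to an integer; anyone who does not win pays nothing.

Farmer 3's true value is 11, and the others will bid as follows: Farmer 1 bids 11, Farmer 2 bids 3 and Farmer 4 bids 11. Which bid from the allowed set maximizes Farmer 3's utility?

16

Bid 3: loses, pays 0, utility 0.
Bid 11: loses, pays 0, utility 0.
Bid 16: wins, pays 10, utility 11 - 10 = 1.
The best choice is 16 with utility 1.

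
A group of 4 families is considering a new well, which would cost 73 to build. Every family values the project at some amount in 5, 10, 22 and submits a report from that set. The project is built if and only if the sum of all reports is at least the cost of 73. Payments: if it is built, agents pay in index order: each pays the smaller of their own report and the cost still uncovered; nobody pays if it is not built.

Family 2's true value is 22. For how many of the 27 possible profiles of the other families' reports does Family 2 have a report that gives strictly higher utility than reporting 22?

1

Others report (22, 22, 22): truth gives 0; report 10 gives 12 > 0. Violating.
Others report (5, 5, 5): truth gives 0; no alternative beats it.
Others report (5, 5, 10): truth gives 0; no alternative beats it.
(Checking all 27 profiles: 1 has a profitable deviation, 26 do not.)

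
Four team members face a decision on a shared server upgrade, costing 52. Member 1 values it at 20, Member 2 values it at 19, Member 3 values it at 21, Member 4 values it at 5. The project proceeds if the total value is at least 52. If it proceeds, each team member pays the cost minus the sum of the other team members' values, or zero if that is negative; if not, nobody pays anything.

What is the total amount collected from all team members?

21

Total value 65 ≥ cost 52, so it is built.
Member 1: others sum to 45; max(0, 52 - 45) = 7.
Member 2: others sum to 46; max(0, 52 - 46) = 6.
Member 3: others sum to 44; max(0, 52 - 44) = 8.
Member 4: others sum to 60; max(0, 52 - 60) = 0.
Total collected = 7 + 6 + 8 + 0 = 21.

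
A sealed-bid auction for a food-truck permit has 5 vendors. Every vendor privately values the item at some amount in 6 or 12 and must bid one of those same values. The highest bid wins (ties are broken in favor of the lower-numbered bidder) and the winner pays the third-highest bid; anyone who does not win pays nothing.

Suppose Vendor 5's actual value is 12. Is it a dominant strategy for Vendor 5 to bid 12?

Check each profile of the others' bids and compare truth against every alternative bid.
Others bid (6, 6, 6, 6): truth gives 6, best alternative gives 0.
Others bid (6, 6, 6, 12): truth gives 0, best alternative gives 0.
Others bid (6, 6, 12, 6): truth gives 0, best alternative gives 0.
Others bid (6, 6, 12, 12): truth gives 0, best alternative gives 0.
Others bid (6, 12, 6, 6): truth gives 0, best alternative gives 0.
Others bid (6, 12, 6, 12): truth gives 0, best alternative gives 0.
(Remaining 10 profiles checked similarly; truth is weakly best in each.)
In every case the truthful bid is at least as good as any alternative, so it is a dominant strategy.

Yes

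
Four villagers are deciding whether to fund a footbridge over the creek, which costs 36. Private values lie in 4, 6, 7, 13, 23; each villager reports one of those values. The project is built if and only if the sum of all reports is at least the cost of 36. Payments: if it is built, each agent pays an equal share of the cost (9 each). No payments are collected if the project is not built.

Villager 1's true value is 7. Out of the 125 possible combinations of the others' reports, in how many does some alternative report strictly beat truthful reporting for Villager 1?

Others report (4, 4, 23): truth gives -2; report 4 gives 0 > -2. Violating.
Others report (4, 13, 13): truth gives -2; report 4 gives 0 > -2. Violating.
Others report (4, 23, 4): truth gives -2; report 4 gives 0 > -2. Violating.
Others report (13, 4, 13): truth gives -2; report 4 gives 0 > -2. Violating.
Others report (4, 4, 4): truth gives 0; no alternative beats it.
Others report (4, 4, 6): truth gives 0; no alternative beats it.
(Checking all 125 profiles: 6 have a profitable deviation, 119 do not.)

6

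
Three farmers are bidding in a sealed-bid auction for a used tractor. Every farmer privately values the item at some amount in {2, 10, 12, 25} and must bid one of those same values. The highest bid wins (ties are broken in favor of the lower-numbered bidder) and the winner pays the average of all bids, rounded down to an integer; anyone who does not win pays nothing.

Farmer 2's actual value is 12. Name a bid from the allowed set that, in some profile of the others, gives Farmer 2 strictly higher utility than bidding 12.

10

Suppose Farmer 1 bids 2 and Farmer 3 bids 2.
Bid 12: wins, pays 5, utility 12 - 5 = 7.
Bid 10: wins, pays 4, utility 12 - 4 = 8.
So bidding 10 beats truth here (8 > 7).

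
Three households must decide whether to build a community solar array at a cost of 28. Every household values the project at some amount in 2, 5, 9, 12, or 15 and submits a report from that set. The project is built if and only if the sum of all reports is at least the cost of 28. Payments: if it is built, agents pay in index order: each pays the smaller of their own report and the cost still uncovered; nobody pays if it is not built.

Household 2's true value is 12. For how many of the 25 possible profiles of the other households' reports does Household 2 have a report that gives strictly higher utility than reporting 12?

Others report (5, 15): truth gives 0; report 9 gives 3 > 0. Violating.
Others report (9, 12): truth gives 0; report 9 gives 3 > 0. Violating.
Others report (9, 15): truth gives 0; report 5 gives 7 > 0. Violating.
Others report (12, 9): truth gives 0; report 9 gives 3 > 0. Violating.
Others report (2, 2): truth gives 0; no alternative beats it.
Others report (2, 5): truth gives 0; no alternative beats it.
(Checking all 25 profiles: 10 have a profitable deviation, 15 do not.)

10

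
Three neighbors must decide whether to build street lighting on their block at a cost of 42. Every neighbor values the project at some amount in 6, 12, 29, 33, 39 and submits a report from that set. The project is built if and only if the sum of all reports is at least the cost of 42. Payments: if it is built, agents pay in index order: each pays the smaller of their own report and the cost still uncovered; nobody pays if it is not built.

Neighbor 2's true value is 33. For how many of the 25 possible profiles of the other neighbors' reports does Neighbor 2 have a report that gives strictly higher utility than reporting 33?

19

Others report (6, 12): truth gives 0; report 29 gives 4 > 0. Violating.
Others report (6, 29): truth gives 0; report 12 gives 21 > 0. Violating.
Others report (6, 33): truth gives 0; report 6 gives 27 > 0. Violating.
Others report (6, 39): truth gives 0; report 6 gives 27 > 0. Violating.
Others report (6, 6): truth gives 0; no alternative beats it.
Others report (39, 6): truth gives 30; no alternative beats it.
(Checking all 25 profiles: 19 have a profitable deviation, 6 do not.)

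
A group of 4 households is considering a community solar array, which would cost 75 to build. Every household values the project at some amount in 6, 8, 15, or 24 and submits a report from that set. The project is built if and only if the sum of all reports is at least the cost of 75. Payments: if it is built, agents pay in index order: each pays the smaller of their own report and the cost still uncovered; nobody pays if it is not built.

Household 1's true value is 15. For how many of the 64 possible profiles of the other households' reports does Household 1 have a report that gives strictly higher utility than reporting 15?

Others report (24, 24, 24): truth gives 0; report 6 gives 9 > 0. Violating.
Others report (6, 6, 6): truth gives 0; no alternative beats it.
Others report (6, 6, 8): truth gives 0; no alternative beats it.
(Checking all 64 profiles: 1 has a profitable deviation, 63 do not.)

1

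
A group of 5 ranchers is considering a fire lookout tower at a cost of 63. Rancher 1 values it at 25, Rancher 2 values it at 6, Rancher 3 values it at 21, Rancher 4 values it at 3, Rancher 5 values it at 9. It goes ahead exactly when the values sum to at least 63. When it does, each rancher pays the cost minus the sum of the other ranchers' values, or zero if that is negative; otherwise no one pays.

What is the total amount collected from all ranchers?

59

Total value 64 ≥ cost 63, so it is built.
Rancher 1: others sum to 39; max(0, 63 - 39) = 24.
Rancher 2: others sum to 58; max(0, 63 - 58) = 5.
Rancher 3: others sum to 43; max(0, 63 - 43) = 20.
Rancher 4: others sum to 61; max(0, 63 - 61) = 2.
Rancher 5: others sum to 55; max(0, 63 - 55) = 8.
Total collected = 24 + 5 + 20 + 2 + 8 = 59.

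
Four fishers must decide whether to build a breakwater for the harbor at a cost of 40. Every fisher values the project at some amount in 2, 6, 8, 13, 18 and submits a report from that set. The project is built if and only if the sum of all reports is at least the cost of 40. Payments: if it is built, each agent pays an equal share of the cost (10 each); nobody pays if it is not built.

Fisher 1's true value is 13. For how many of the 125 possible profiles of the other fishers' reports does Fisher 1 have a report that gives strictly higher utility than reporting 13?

22

Others report (2, 2, 18): truth gives 0; report 18 gives 3 > 0. Violating.
Others report (2, 6, 18): truth gives 0; report 18 gives 3 > 0. Violating.
Others report (2, 8, 13): truth gives 0; report 18 gives 3 > 0. Violating.
Others report (2, 13, 8): truth gives 0; report 18 gives 3 > 0. Violating.
Others report (2, 2, 2): truth gives 0; no alternative beats it.
Others report (2, 2, 6): truth gives 0; no alternative beats it.
(Checking all 125 profiles: 22 have a profitable deviation, 103 do not.)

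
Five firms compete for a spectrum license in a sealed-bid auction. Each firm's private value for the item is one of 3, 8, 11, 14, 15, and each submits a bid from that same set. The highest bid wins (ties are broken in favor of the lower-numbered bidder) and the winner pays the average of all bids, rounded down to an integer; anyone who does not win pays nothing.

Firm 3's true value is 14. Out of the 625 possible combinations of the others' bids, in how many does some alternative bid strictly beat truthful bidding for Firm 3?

Others bid (3, 3, 3, 3): truth gives 9; bid 8 gives 10 > 9. Violating.
Others bid (3, 3, 3, 8): truth gives 8; bid 8 gives 9 > 8. Violating.
Others bid (3, 3, 3, 15): truth gives 0; bid 15 gives 7 > 0. Violating.
Others bid (3, 3, 8, 3): truth gives 8; bid 8 gives 9 > 8. Violating.
Others bid (3, 3, 3, 11): truth gives 8; no alternative beats it.
Others bid (3, 3, 3, 14): truth gives 7; no alternative beats it.
(Checking all 625 profiles: 270 have a profitable deviation, 355 do not.)

270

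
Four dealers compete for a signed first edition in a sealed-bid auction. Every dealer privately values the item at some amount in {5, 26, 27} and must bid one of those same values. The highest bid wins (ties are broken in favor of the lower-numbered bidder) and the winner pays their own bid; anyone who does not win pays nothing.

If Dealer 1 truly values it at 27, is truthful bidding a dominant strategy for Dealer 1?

No

Consider the case where Dealer 2 bids 5, Dealer 3 bids 5 and Dealer 4 bids 5.
Truthful bid 27: wins, pays 27, utility 27 - 27 = 0.
Bid 5 instead: wins, pays 5, utility 27 - 5 = 22.
Since 22 > 0, bidding 5 is strictly better here, so truthful bidding is not dominant.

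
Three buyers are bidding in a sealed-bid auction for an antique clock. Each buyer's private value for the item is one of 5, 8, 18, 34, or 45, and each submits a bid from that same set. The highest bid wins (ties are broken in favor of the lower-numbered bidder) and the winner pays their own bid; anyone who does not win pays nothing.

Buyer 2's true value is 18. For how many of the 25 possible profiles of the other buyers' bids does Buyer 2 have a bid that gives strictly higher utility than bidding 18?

Others bid (5, 5): truth gives 0; bid 8 gives 10 > 0. Violating.
Others bid (5, 8): truth gives 0; bid 8 gives 10 > 0. Violating.
Others bid (5, 18): truth gives 0; no alternative beats it.
Others bid (5, 34): truth gives 0; no alternative beats it.
(Checking all 25 profiles: 2 have a profitable deviation, 23 do not.)

2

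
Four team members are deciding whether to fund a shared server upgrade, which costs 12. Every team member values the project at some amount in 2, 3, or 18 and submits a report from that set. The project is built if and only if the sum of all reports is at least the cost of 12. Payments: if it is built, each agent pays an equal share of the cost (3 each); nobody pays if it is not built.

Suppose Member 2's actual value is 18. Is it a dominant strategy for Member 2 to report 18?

Yes

Check each profile of the others' reports and compare truth against every alternative report.
Others report (2, 2, 2): truth gives 15, best alternative gives 0.
Others report (2, 2, 3): truth gives 15, best alternative gives 0.
Others report (2, 3, 2): truth gives 15, best alternative gives 0.
Others report (2, 3, 3): truth gives 15, best alternative gives 0.
Others report (3, 2, 2): truth gives 15, best alternative gives 0.
Others report (3, 2, 3): truth gives 15, best alternative gives 0.
(Remaining 21 profiles checked similarly; truth is weakly best in each.)
In every case the truthful report is at least as good as any alternative, so it is a dominant strategy.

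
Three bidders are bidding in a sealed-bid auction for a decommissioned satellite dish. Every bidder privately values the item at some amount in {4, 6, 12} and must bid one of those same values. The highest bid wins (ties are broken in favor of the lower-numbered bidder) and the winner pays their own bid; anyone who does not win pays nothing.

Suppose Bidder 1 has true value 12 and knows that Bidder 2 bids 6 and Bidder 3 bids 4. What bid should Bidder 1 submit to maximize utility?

6

Bid 4: loses, pays 0, utility 0.
Bid 6: wins, pays 6, utility 12 - 6 = 6.
Bid 12: wins, pays 12, utility 12 - 12 = 0.
The best choice is 6 with utility 6.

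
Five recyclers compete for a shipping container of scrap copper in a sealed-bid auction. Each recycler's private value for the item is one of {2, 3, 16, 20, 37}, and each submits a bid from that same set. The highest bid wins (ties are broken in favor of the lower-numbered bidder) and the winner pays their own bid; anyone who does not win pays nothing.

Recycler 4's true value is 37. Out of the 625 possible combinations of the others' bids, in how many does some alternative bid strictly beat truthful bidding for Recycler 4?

Others bid (2, 2, 2, 2): truth gives 0; bid 3 gives 34 > 0. Violating.
Others bid (2, 2, 2, 3): truth gives 0; bid 3 gives 34 > 0. Violating.
Others bid (2, 2, 2, 16): truth gives 0; bid 16 gives 21 > 0. Violating.
Others bid (2, 2, 2, 20): truth gives 0; bid 20 gives 17 > 0. Violating.
Others bid (2, 2, 2, 37): truth gives 0; no alternative beats it.
Others bid (2, 2, 3, 37): truth gives 0; no alternative beats it.
(Checking all 625 profiles: 108 have a profitable deviation, 517 do not.)

108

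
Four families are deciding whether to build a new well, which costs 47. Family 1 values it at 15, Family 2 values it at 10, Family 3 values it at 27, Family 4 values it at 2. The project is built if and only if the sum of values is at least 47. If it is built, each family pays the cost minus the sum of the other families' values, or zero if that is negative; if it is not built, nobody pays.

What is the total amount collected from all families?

Total value 54 ≥ cost 47, so it is built.
Family 1: others sum to 39; max(0, 47 - 39) = 8.
Family 2: others sum to 44; max(0, 47 - 44) = 3.
Family 3: others sum to 27; max(0, 47 - 27) = 20.
Family 4: others sum to 52; max(0, 47 - 52) = 0.
Total collected = 8 + 3 + 20 + 0 = 31.

31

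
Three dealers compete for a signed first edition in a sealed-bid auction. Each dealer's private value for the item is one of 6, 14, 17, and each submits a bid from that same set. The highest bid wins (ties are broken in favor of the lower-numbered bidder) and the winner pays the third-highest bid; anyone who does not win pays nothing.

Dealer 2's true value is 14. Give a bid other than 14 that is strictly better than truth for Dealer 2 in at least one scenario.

Suppose Dealer 1 bids 6 and Dealer 3 bids 17.
Bid 14: loses, pays 0, utility 0.
Bid 17: wins, pays 6, utility 14 - 6 = 8.
So bidding 17 beats truth here (8 > 0).

17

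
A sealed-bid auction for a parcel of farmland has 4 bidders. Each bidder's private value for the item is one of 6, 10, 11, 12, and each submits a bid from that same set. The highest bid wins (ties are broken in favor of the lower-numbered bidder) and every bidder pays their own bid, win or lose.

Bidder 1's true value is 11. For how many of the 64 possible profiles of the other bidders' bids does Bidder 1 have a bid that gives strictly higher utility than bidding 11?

45

Others bid (6, 6, 6): truth gives 0; bid 6 gives 5 > 0. Violating.
Others bid (6, 6, 10): truth gives 0; bid 10 gives 1 > 0. Violating.
Others bid (6, 6, 12): truth gives -11; bid 12 gives -1 > -11. Violating.
Others bid (6, 10, 6): truth gives 0; bid 10 gives 1 > 0. Violating.
Others bid (6, 6, 11): truth gives 0; no alternative beats it.
Others bid (6, 10, 11): truth gives 0; no alternative beats it.
(Checking all 64 profiles: 45 have a profitable deviation, 19 do not.)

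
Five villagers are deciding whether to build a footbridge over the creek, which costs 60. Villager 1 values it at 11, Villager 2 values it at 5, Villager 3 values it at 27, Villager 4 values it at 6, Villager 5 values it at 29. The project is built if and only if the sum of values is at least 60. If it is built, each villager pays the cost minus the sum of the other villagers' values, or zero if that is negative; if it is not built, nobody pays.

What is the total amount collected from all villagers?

Total value 78 ≥ cost 60, so it is built.
Villager 1: others sum to 67; max(0, 60 - 67) = 0.
Villager 2: others sum to 73; max(0, 60 - 73) = 0.
Villager 3: others sum to 51; max(0, 60 - 51) = 9.
Villager 4: others sum to 72; max(0, 60 - 72) = 0.
Villager 5: others sum to 49; max(0, 60 - 49) = 11.
Total collected = 0 + 0 + 9 + 0 + 11 = 20.

20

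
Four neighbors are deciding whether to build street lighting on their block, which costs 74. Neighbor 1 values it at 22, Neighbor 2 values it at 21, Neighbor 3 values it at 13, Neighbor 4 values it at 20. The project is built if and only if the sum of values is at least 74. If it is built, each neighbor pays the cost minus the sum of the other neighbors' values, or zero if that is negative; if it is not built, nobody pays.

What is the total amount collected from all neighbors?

Total value 76 ≥ cost 74, so it is built.
Neighbor 1: others sum to 54; max(0, 74 - 54) = 20.
Neighbor 2: others sum to 55; max(0, 74 - 55) = 19.
Neighbor 3: others sum to 63; max(0, 74 - 63) = 11.
Neighbor 4: others sum to 56; max(0, 74 - 56) = 18.
Total collected = 20 + 19 + 11 + 18 = 68.

68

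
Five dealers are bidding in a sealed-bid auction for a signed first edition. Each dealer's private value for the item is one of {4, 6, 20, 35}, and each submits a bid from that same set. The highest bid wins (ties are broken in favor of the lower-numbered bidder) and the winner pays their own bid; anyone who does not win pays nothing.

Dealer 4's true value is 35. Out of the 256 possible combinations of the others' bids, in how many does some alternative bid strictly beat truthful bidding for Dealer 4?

24

Others bid (4, 4, 4, 4): truth gives 0; bid 6 gives 29 > 0. Violating.
Others bid (4, 4, 4, 6): truth gives 0; bid 6 gives 29 > 0. Violating.
Others bid (4, 4, 4, 20): truth gives 0; bid 20 gives 15 > 0. Violating.
Others bid (4, 4, 6, 4): truth gives 0; bid 20 gives 15 > 0. Violating.
Others bid (4, 4, 4, 35): truth gives 0; no alternative beats it.
Others bid (4, 4, 6, 35): truth gives 0; no alternative beats it.
(Checking all 256 profiles: 24 have a profitable deviation, 232 do not.)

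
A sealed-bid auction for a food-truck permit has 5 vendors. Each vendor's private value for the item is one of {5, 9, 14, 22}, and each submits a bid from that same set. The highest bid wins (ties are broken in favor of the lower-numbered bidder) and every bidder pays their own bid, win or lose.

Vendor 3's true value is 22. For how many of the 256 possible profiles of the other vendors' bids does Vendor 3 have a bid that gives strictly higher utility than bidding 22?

Others bid (5, 5, 5, 5): truth gives 0; bid 9 gives 13 > 0. Violating.
Others bid (5, 5, 5, 9): truth gives 0; bid 9 gives 13 > 0. Violating.
Others bid (5, 5, 5, 14): truth gives 0; bid 14 gives 8 > 0. Violating.
Others bid (5, 5, 9, 5): truth gives 0; bid 9 gives 13 > 0. Violating.
Others bid (5, 5, 5, 22): truth gives 0; no alternative beats it.
Others bid (5, 5, 9, 22): truth gives 0; no alternative beats it.
(Checking all 256 profiles: 148 have a profitable deviation, 108 do not.)

148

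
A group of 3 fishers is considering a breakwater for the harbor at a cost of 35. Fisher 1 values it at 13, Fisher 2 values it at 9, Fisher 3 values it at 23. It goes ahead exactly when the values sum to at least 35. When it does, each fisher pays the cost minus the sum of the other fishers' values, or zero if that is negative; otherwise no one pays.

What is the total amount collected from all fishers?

Total value 45 ≥ cost 35, so it is built.
Fisher 1: others sum to 32; max(0, 35 - 32) = 3.
Fisher 2: others sum to 36; max(0, 35 - 36) = 0.
Fisher 3: others sum to 22; max(0, 35 - 22) = 13.
Total collected = 3 + 0 + 13 = 16.

16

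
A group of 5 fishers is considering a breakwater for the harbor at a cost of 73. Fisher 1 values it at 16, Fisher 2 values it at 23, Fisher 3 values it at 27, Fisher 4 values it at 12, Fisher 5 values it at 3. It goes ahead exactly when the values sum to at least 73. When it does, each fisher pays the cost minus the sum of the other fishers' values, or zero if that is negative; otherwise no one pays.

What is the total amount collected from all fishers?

46

Total value 81 ≥ cost 73, so it is built.
Fisher 1: others sum to 65; max(0, 73 - 65) = 8.
Fisher 2: others sum to 58; max(0, 73 - 58) = 15.
Fisher 3: others sum to 54; max(0, 73 - 54) = 19.
Fisher 4: others sum to 69; max(0, 73 - 69) = 4.
Fisher 5: others sum to 78; max(0, 73 - 78) = 0.
Total collected = 8 + 15 + 19 + 4 + 0 = 46.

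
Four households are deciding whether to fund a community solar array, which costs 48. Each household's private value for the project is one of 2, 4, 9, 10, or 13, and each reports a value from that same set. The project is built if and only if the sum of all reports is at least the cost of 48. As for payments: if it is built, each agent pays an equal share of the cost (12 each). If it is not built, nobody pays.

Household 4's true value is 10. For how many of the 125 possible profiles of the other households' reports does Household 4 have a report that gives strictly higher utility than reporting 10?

1

Others report (13, 13, 13): truth gives -2; report 2 gives 0 > -2. Violating.
Others report (2, 2, 2): truth gives 0; no alternative beats it.
Others report (2, 2, 4): truth gives 0; no alternative beats it.
(Checking all 125 profiles: 1 has a profitable deviation, 124 do not.)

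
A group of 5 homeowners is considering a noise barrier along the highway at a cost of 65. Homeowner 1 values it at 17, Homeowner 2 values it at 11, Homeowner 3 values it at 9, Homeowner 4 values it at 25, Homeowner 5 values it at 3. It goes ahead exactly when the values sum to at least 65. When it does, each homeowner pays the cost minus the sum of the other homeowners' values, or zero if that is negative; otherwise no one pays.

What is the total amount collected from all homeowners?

Total value 65 ≥ cost 65, so it is built.
Homeowner 1: others sum to 48; max(0, 65 - 48) = 17.
Homeowner 2: others sum to 54; max(0, 65 - 54) = 11.
Homeowner 3: others sum to 56; max(0, 65 - 56) = 9.
Homeowner 4: others sum to 40; max(0, 65 - 40) = 25.
Homeowner 5: others sum to 62; max(0, 65 - 62) = 3.
Total collected = 17 + 11 + 9 + 25 + 3 = 65.

65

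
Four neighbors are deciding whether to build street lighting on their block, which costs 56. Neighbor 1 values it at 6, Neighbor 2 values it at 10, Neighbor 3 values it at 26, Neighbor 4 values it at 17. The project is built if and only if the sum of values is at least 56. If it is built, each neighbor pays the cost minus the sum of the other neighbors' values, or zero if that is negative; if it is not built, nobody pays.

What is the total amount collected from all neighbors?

47

Total value 59 ≥ cost 56, so it is built.
Neighbor 1: others sum to 53; max(0, 56 - 53) = 3.
Neighbor 2: others sum to 49; max(0, 56 - 49) = 7.
Neighbor 3: others sum to 33; max(0, 56 - 33) = 23.
Neighbor 4: others sum to 42; max(0, 56 - 42) = 14.
Total collected = 3 + 7 + 23 + 14 = 47.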